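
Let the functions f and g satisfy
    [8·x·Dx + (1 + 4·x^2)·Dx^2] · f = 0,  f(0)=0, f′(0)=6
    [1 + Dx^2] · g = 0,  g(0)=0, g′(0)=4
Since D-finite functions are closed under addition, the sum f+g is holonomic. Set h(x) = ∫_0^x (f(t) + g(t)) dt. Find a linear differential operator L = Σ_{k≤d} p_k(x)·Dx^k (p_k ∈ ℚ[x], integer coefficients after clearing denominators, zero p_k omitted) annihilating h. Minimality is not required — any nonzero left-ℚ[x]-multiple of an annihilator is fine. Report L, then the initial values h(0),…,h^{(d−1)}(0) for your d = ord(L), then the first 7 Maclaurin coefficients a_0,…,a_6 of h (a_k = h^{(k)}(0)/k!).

f: a_k = 0, 6, 0, -8, 0, 96/5, 0, …
g: a_k = 0, 4, 0, -2/3, 0, 1/30, 0, …
Weyl lclm of L_f,L_g ⇒ L₀ (ord ≤ 4).
Integrate: L := L₀·Dx.
L = (-376·x + 1600·x^3 + 128·x^5)·Dx^2 + (-7 + 76·x^2 + 432·x^4 + 64·x^6)·Dx^3 + (-376·x + 1600·x^3 + 128·x^5)·Dx^4 + (-7 + 76·x^2 + 432·x^4 + 64·x^6)·Dx^5  (order 5).
h: a_k = 0, 0, 5, 0, -13/6, 0, 577/180, …
ICs: h(0) = 0, h′(0) = 0, h′′(0) = 10, h′′′(0) = 0, h′′′′(0) = -52.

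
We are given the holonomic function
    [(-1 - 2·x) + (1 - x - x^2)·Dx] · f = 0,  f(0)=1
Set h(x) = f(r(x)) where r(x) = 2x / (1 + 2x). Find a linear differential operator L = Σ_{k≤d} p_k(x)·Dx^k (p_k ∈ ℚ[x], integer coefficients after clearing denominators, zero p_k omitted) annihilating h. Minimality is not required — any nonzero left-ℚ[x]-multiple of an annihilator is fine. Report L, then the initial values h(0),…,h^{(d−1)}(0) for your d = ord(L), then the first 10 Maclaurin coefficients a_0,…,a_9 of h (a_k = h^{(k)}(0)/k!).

L = (2 + 12·x) + (-1 - 4·x + 8·x^3)·Dx  (order 1).
h: a_k = 1, 2, 4, 0, 16, -32, 128, -384, 1280, -4096, …
ICs: h(0) = 1.

f: a_k = 1, 1, 2, 3, 5, 8, 13, 21, 34, 55, …
Substitute x→r, Dx→(1/r')Dx; clear ⇒ L₀.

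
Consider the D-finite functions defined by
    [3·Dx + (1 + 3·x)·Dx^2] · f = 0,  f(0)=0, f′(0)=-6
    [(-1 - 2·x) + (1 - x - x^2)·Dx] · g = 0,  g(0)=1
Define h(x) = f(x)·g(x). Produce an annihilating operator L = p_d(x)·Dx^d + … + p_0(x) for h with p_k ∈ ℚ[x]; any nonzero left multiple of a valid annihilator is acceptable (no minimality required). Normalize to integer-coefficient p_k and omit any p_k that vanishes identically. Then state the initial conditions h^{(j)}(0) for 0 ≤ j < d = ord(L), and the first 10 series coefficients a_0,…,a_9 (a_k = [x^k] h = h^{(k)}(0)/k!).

L = (5 + 12·x) + (-1 + 13·x + 15·x^2)·Dx + (-1 - 2·x + 4·x^2 + 3·x^3)·Dx^2  (order 2).
h: a_k = 0, -6, 3, -21, 45/2, -957/10, 849/5, -38553/70, 176301/140, -102633/28, …
ICs: h(0) = 0, h′(0) = -6.

f: a_k = 0, -6, 9, -18, 81/2, -486/5, 243, -4374/7, 6561/4, -4374, …
g: a_k = 1, 1, 2, 3, 5, 8, 13, 21, 34, 55, …
h₀=f·g: eliminate ⇒ L₀, order ≤ 2·1.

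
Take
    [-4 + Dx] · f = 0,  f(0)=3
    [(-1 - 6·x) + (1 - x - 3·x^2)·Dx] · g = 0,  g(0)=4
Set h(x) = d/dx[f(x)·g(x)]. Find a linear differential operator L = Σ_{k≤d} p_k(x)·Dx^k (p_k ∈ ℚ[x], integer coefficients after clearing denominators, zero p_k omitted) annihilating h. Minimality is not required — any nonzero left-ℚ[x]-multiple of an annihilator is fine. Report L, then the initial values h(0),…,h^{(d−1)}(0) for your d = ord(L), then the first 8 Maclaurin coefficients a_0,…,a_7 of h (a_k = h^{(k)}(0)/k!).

f: a_k = 3, 12, 24, 32, 32, 128/5, 256/15, 1024/105, …
g: a_k = 4, 4, 16, 28, 76, 160, 388, 868, …
Product ⇒ symmetric product L₀, ord ≤ 1.
h=h₀': d/dx-closure on L₀ ⇒ L.
L = (32 + 26·x - 98·x^2 - 48·x^3 + 144·x^4) + (-5 + 3·x + 29·x^2 - 6·x^3 - 36·x^4)·Dx  (order 1).
h: a_k = 60, 384, 1500, 4816, 14032, 38920, 1569212/15, 5783296/21, …
ICs: h(0) = 60.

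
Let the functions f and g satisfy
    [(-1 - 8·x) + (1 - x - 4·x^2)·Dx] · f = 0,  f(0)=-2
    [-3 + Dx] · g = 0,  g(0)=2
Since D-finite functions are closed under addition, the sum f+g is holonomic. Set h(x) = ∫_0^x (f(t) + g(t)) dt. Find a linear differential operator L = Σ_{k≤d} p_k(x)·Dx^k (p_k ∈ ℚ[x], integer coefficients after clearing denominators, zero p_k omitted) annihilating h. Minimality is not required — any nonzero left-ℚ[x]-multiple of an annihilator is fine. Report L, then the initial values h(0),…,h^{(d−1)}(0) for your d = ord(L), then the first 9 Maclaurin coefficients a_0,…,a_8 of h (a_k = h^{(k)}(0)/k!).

L = (-21 - 9·x - 396·x^2 - 288·x^3)·Dx + (1 + 42·x + 159·x^2 - 72·x^3 - 144·x^4)·Dx^2 + (2 - 13·x - 9·x^2 + 56·x^3 + 48·x^4)·Dx^3  (order 3).
h: a_k = 0, 0, 2, -1/3, -9/4, -41/4, -2519/120, -2057/40, -246717/2240, …
ICs: h(0) = 0, h′(0) = 0, h′′(0) = 4.

f: a_k = -2, -2, -10, -18, -58, -130, -362, -882, -2330, …
g: a_k = 2, 6, 9, 9, 27/4, 81/20, 81/40, 243/280, 729/2240, …
Weyl lclm of L_f,L_g ⇒ L₀ (ord ≤ 2).
∫: right-multiply L₀ by Dx.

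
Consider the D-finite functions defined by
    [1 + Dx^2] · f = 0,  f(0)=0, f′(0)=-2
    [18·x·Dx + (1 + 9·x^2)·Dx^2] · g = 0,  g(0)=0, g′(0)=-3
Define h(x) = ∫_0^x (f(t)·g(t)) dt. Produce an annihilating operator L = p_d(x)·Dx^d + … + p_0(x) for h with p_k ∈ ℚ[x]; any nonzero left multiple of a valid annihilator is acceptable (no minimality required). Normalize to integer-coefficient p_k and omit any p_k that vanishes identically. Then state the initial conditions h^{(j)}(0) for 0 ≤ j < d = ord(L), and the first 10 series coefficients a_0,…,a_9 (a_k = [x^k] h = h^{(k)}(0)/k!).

L = (370 + 9594·x^2 + 4131·x^4 + 2916·x^6 + 6561·x^8)·Dx + (684·x + 6804·x^3 + 8748·x^5 + 26244·x^7)·Dx^2 + (380 + 9792·x^2 + 5346·x^4 + 5832·x^6 + 13122·x^8)·Dx^3 + (684·x + 6804·x^3 + 8748·x^5 + 26244·x^7)·Dx^4 + (10 + 198·x^2 + 1215·x^4 + 2916·x^6 + 6561·x^8)·Dx^5  (order 5).
h: a_k = 0, 0, 0, 2, 0, -19/5, 0, 401/28, 0, -15389/216, …
ICs: h(0) = 0, h′(0) = 0, h′′(0) = 0, h′′′(0) = 12, h′′′′(0) = 0.

f: a_k = 0, -2, 0, 1/3, 0, -1/60, 0, 1/2520, 0, -1/181440, …
g: a_k = 0, -3, 0, 9, 0, -243/5, 0, 2187/7, 0, -2187, …
Product ⇒ symmetric product L₀, ord ≤ 4.
h=∫₀ˣh₀: take L = L₀·Dx.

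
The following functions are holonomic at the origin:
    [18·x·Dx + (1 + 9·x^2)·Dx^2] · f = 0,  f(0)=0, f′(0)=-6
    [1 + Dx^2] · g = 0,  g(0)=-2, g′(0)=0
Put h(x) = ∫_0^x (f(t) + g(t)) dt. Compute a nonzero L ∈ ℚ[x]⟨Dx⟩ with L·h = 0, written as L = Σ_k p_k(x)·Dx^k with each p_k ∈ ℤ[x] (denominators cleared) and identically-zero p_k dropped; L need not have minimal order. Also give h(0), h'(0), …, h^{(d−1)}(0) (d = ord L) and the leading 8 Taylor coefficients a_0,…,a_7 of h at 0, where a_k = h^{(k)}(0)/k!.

f: a_k = 0, -6, 0, 18, 0, -486/5, 0, 4374/7, …
g: a_k = -2, 0, 1, 0, -1/12, 0, 1/360, 0, …
f+g: L₀ = lclm(L_f,L_g), ord ≤ 2+2.
h=∫₀ˣh₀: take L = L₀·Dx.
L = (-1926·x + 17820·x^3 + 1458·x^5)·Dx^2 + (-17 + 351·x^2 + 4617·x^4 + 729·x^6)·Dx^3 + (-1926·x + 17820·x^3 + 1458·x^5)·Dx^4 + (-17 + 351·x^2 + 4617·x^4 + 729·x^6)·Dx^5  (order 5).
h: a_k = 0, -2, -3, 1/3, 9/2, -1/60, -81/5, 1/2520, …
ICs: h(0) = 0, h′(0) = -2, h′′(0) = -6, h′′′(0) = 2, h′′′′(0) = 108.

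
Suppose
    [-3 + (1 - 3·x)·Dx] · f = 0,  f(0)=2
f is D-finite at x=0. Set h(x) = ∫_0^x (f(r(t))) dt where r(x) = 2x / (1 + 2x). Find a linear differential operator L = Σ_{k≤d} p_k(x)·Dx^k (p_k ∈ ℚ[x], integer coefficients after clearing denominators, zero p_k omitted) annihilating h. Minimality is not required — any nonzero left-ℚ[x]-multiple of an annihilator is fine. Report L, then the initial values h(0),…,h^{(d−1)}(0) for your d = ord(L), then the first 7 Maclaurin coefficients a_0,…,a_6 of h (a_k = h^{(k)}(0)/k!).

f: a_k = 2, 6, 18, 54, 162, 486, 1458, …
L₀ from L_f via x↦r, Dx↦r'^{-1}Dx.
h=∫₀ˣh₀: take L = L₀·Dx.
L = 6·Dx + (-1 + 2·x + 8·x^2)·Dx^2  (order 2).
h: a_k = 0, 2, 6, 16, 48, 768/5, 512, …
ICs: h(0) = 0, h′(0) = 2.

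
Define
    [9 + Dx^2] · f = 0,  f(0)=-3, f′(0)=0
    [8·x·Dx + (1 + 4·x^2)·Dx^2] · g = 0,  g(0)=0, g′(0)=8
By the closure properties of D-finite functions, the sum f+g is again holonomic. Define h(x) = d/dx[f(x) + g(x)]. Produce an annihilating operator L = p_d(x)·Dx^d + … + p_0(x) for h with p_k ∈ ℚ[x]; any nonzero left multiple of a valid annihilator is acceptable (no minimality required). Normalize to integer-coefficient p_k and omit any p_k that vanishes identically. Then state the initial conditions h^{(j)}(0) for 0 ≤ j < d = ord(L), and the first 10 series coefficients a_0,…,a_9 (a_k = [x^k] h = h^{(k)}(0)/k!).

L = (-2808·x + 19008·x^3 + 10368·x^5) + (9 + 1548·x^2 + 7344·x^4 + 5184·x^6)·Dx + (-312·x + 2112·x^3 + 1152·x^5)·Dx^2 + (1 + 172·x^2 + 816·x^4 + 576·x^6)·Dx^3  (order 3).
h: a_k = 8, 27, -32, -81/2, 128, 729/40, -512, -2187/560, 2048, 2187/4480, …
ICs: h(0) = 8, h′(0) = 27, h′′(0) = -64.

f: a_k = -3, 0, 27/2, 0, -81/8, 0, 243/80, 0, -2187/4480, 0, …
g: a_k = 0, 8, 0, -32/3, 0, 128/5, 0, -512/7, 0, 2048/9, …
h₀=f+g: left-lcm gives L₀, ord ≤ 4.
Differentiate: ansatz ord ≤ ord L₀ ⇒ L.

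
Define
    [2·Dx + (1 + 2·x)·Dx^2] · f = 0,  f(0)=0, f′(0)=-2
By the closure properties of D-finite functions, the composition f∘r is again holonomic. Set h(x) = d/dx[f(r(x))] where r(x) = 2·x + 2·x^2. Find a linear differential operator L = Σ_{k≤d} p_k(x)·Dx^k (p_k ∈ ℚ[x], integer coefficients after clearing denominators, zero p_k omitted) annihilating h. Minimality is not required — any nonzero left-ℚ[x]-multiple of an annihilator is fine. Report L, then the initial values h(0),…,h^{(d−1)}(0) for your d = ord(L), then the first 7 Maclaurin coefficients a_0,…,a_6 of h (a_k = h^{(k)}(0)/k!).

f: a_k = 0, -2, 2, -8/3, 4, -32/5, 32/3, …
Change of var in L_f (x↦r) gives L₀.
Derive L from L₀ (diff closure).
L = 2 + (1 + 2·x)·Dx  (order 1).
h: a_k = -4, 8, -16, 32, -64, 128, -256, …
ICs: h(0) = -4.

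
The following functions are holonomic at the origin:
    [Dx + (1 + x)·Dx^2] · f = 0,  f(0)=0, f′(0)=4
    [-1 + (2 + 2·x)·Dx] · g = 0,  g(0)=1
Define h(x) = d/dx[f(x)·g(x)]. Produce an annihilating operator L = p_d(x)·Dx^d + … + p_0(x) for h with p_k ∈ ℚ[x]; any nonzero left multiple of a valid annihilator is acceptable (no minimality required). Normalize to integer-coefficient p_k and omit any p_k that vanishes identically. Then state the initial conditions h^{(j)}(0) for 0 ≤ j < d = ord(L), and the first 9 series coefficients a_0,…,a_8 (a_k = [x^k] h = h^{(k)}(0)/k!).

L = 1 + (8 + 8·x)·Dx + (4 + 8·x + 4·x^2)·Dx^2  (order 2).
h: a_k = 4, 0, -1/2, 2/3, -71/96, 31/40, -3043/3840, 2689/3360, -46027/57344, …
ICs: h(0) = 4, h′(0) = 0.

f: a_k = 0, 4, -2, 4/3, -1, 4/5, -2/3, 4/7, -1/2, …
g: a_k = 1, 1/2, -1/8, 1/16, -5/128, 7/256, -21/1024, 33/2048, -429/32768, …
h₀=f·g: eliminate ⇒ L₀, order ≤ 2·1.
h=h₀': d/dx-closure on L₀ ⇒ L.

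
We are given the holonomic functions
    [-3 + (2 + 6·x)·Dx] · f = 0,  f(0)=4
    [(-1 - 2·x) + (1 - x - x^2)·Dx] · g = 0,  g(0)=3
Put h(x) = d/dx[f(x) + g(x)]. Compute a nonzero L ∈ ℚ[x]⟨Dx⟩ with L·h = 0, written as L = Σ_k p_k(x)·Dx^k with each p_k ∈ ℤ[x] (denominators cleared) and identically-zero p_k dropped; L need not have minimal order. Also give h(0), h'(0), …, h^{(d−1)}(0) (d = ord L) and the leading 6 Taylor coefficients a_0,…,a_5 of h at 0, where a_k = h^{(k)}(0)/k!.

L = (-216 - 666·x - 972·x^2 - 468·x^3 - 270·x^4) + (-45 - 624·x - 2079·x^2 - 2688·x^3 - 1737·x^4 - 810·x^5)·Dx + (22 + 122·x + 146·x^2 - 162·x^3 - 426·x^4 - 474·x^5 - 180·x^6)·Dx^2  (order 2).
h: a_k = 9, 3, 189/4, 75/8, 16185/64, -15975/128, …
ICs: h(0) = 9, h′(0) = 3.

f: a_k = 4, 6, -9/2, 27/4, -405/32, 1701/64, …
g: a_k = 3, 3, 6, 9, 15, 24, …
h₀=f+g: left-lcm gives L₀, ord ≤ 2.
Derive L from L₀ (diff closure).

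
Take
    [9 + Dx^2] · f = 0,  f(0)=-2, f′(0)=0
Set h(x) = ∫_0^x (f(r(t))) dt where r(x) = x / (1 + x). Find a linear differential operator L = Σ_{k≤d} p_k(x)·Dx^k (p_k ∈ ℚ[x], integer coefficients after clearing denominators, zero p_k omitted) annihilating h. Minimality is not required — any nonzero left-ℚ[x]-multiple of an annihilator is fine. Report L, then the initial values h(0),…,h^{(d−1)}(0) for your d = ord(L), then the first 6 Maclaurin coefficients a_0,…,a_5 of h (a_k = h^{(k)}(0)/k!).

L = 9·Dx + (2 + 6·x + 6·x^2 + 2·x^3)·Dx^2 + (1 + 4·x + 6·x^2 + 4·x^3 + x^4)·Dx^3  (order 3).
h: a_k = 0, -2, 0, 3, -9/2, 81/20, …
ICs: h(0) = 0, h′(0) = -2, h′′(0) = 0.

f: a_k = -2, 0, 9, 0, -27/4, 0, …
Substitute x→r, Dx→(1/r')Dx; clear ⇒ L₀.
Integrate: L := L₀·Dx.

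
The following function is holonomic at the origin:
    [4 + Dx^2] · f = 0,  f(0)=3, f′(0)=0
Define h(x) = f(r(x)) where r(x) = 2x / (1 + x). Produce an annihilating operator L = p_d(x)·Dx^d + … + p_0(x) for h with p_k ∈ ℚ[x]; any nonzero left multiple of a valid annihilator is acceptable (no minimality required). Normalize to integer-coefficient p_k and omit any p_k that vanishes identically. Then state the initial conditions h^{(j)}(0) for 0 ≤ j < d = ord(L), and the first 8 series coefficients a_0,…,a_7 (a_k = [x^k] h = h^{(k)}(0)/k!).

f: a_k = 3, 0, -6, 0, 2, 0, -4/15, 0, …
Change of var in L_f (x↦r) gives L₀.
L = 16 + (2 + 6·x + 6·x^2 + 2·x^3)·Dx + (1 + 4·x + 6·x^2 + 4·x^3 + x^4)·Dx^2  (order 2).
h: a_k = 3, 0, -24, 48, -40, -32, 2744/15, -1968/5, …
ICs: h(0) = 3, h′(0) = 0.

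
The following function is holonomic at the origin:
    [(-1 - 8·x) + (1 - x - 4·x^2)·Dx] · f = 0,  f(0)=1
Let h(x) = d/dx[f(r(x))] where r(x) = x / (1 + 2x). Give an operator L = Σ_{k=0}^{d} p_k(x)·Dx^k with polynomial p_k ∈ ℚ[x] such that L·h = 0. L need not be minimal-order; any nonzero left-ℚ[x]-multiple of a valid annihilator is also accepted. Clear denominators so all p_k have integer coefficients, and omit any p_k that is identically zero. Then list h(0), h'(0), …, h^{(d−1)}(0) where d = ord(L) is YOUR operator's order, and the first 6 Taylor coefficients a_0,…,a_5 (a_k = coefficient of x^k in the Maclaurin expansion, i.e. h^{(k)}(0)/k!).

f: a_k = 1, 1, 5, 9, 29, 65, …
f∘r: x↦r, Dx↦Dx/r' in L_f ⇒ L₀.
h₀' ⇒ L via d/dx closure of L₀.
L = (6 + 12·x + 72·x^2 + 80·x^3) + (-1 - 15·x - 54·x^2 - 36·x^3 + 40·x^4)·Dx  (order 1).
h: a_k = 1, 6, -21, 108, -475, 2034, …
ICs: h(0) = 1.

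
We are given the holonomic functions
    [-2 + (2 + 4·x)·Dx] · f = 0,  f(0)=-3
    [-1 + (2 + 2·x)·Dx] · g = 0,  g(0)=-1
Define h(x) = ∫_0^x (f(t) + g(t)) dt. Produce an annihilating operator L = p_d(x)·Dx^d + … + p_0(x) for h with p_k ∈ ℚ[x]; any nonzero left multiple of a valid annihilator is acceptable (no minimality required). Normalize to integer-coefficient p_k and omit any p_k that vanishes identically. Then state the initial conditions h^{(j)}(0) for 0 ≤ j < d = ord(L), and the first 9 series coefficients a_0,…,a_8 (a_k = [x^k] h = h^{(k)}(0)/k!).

L = -Dx + (3 + 4·x)·Dx^2 + (2 + 6·x + 4·x^2)·Dx^3  (order 3).
h: a_k = 0, -4, -7/4, 13/24, -25/64, 49/128, -679/1536, 579/1024, -12705/16384, …
ICs: h(0) = 0, h′(0) = -4, h′′(0) = -7/2.

f: a_k = -3, -3, 3/2, -3/2, 15/8, -21/8, 63/16, -99/16, 1287/128, …
g: a_k = -1, -1/2, 1/8, -1/16, 5/128, -7/256, 21/1024, -33/2048, 429/32768, …
Weyl lclm of L_f,L_g ⇒ L₀ (ord ≤ 2).
Integrate: L := L₀·Dx.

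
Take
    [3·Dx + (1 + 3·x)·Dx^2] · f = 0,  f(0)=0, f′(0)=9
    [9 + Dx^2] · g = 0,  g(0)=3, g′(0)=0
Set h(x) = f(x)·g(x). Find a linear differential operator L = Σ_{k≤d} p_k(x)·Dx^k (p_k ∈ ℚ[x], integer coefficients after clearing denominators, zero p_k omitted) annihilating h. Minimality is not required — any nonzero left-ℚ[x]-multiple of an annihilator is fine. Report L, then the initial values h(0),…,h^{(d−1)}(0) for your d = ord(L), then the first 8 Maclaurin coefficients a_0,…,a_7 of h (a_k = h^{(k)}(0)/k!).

L = (-81 + 486·x + 4617·x^2 + 11664·x^3 + 8748·x^4) + (36 + 540·x + 1944·x^2 + 1944·x^3)·Dx + (180·x + 1134·x^2 + 2592·x^3 + 1944·x^4)·Dx^2 + (4 + 60·x + 216·x^2 + 216·x^3)·Dx^3 + (1 + 14·x + 69·x^2 + 144·x^3 + 108·x^4)·Dx^4  (order 4).
h: a_k = 0, 27, -81/2, -81/2, 0, 6561/40, -6561/16, 610173/560, …
ICs: h(0) = 0, h′(0) = 27, h′′(0) = -81, h′′′(0) = -243.

f: a_k = 0, 9, -27/2, 27, -243/4, 729/5, -729/2, 6561/7, …
g: a_k = 3, 0, -27/2, 0, 81/8, 0, -243/80, 0, …
Product ⇒ symmetric product L₀, ord ≤ 4.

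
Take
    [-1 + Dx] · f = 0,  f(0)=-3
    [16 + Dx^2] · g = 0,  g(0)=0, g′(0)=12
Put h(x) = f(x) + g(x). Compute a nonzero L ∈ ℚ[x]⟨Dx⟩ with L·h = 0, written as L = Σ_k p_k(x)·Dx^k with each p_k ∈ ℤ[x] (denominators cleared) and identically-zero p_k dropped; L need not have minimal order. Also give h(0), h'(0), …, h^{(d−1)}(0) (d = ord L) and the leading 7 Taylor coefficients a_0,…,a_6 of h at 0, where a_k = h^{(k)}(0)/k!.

L = -16 + 16·Dx - Dx^2 + Dx^3  (order 3).
h: a_k = -3, 9, -3/2, -65/2, -1/8, 1023/40, -1/240, …
ICs: h(0) = -3, h′(0) = 9, h′′(0) = -3.

f: a_k = -3, -3, -3/2, -1/2, -1/8, -1/40, -1/240, …
g: a_k = 0, 12, 0, -32, 0, 128/5, 0, …
Weyl lclm of L_f,L_g ⇒ L₀ (ord ≤ 3).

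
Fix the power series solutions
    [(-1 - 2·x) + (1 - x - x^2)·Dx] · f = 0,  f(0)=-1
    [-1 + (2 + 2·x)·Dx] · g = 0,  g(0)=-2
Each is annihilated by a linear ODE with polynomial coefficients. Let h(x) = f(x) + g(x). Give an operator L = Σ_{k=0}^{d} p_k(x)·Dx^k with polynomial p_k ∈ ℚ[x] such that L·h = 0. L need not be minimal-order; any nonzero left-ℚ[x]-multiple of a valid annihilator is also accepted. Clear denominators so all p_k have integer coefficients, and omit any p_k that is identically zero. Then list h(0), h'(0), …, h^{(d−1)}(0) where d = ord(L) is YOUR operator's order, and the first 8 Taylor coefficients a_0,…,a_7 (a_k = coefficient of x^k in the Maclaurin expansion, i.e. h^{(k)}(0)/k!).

f: a_k = -1, -1, -2, -3, -5, -8, -13, -21, …
g: a_k = -2, -1, 1/4, -1/8, 5/64, -7/128, 21/512, -33/1024, …
L₀ := lclm(L_f,L_g); ord L₀ ≤ 1+1.
L = (-9 - 21·x - 21·x^2 - 10·x^3) + (17 + 54·x + 87·x^2 + 74·x^3 + 25·x^4)·Dx + (-2 - 14·x - 6·x^2 + 30·x^3 + 34·x^4 + 10·x^5)·Dx^2  (order 2).
h: a_k = -3, -2, -7/4, -25/8, -315/64, -1031/128, -6635/512, -21537/1024, …
ICs: h(0) = -3, h′(0) = -2.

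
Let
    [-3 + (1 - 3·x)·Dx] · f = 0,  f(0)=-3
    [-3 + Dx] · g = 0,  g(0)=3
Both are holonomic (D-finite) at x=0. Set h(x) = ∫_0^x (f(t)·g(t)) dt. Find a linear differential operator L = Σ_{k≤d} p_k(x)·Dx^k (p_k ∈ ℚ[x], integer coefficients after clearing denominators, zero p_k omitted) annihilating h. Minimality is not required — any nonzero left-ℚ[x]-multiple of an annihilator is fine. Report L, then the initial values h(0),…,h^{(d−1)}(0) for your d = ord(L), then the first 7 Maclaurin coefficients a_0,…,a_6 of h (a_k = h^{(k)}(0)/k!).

f: a_k = -3, -9, -27, -81, -243, -729, -2187, …
g: a_k = 3, 9, 27/2, 27/2, 81/8, 243/40, 243/80, …
f·g: L₀ = L_f ⊗_s L_g, ord ≤ 1·1.
h=∫h₀ ⇒ L = L₀·Dx.
L = (6 - 9·x)·Dx + (-1 + 3·x)·Dx^2  (order 2).
h: a_k = 0, -9, -27, -135/2, -162, -3159/8, -39609/40, …
ICs: h(0) = 0, h′(0) = -9.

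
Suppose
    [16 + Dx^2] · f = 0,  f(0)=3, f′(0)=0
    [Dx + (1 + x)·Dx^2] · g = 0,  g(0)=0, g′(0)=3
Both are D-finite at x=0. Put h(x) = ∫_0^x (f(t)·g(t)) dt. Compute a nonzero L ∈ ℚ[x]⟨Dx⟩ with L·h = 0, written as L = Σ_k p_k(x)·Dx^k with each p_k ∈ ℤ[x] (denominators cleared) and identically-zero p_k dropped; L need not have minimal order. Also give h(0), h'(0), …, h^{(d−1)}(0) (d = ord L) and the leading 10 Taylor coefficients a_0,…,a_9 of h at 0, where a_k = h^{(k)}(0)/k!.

L = (15072 + 62976·x + 97024·x^2 + 65536·x^3 + 16384·x^4)·Dx + (1984 + 6080·x + 6144·x^2 + 2048·x^3)·Dx^2 + (1950 + 8000·x + 12192·x^2 + 8192·x^3 + 2048·x^4)·Dx^3 + (124 + 380·x + 384·x^2 + 128·x^3)·Dx^4 + (63 + 254·x + 383·x^2 + 256·x^3 + 64·x^4)·Dx^5  (order 5).
h: a_k = 0, 0, 9/2, -3/2, -69/4, 27/4, 123/10, -9/2, -1131/280, 499/360, …
ICs: h(0) = 0, h′(0) = 0, h′′(0) = 9, h′′′(0) = -9, h′′′′(0) = -414.

f: a_k = 3, 0, -24, 0, 32, 0, -256/15, 0, 512/105, 0, …
g: a_k = 0, 3, -3/2, 1, -3/4, 3/5, -1/2, 3/7, -3/8, 1/3, …
Sym-product of L_f,L_g gives L₀ (≤ ord 4).
∫: right-multiply L₀ by Dx.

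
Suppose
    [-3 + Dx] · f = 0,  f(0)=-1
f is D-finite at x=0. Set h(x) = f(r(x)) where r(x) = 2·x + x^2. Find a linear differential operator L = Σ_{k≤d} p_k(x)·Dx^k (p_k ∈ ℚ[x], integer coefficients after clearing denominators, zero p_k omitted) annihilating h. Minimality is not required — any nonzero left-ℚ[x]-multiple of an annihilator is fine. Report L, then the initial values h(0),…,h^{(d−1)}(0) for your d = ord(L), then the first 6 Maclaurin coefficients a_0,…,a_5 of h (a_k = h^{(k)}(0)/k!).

f: a_k = -1, -3, -9/2, -9/2, -27/8, -81/40, …
f∘r: x↦r, Dx↦Dx/r' in L_f ⇒ L₀.
L = (-6 - 6·x) + Dx  (order 1).
h: a_k = -1, -6, -21, -54, -225/2, -999/5, …
ICs: h(0) = -1.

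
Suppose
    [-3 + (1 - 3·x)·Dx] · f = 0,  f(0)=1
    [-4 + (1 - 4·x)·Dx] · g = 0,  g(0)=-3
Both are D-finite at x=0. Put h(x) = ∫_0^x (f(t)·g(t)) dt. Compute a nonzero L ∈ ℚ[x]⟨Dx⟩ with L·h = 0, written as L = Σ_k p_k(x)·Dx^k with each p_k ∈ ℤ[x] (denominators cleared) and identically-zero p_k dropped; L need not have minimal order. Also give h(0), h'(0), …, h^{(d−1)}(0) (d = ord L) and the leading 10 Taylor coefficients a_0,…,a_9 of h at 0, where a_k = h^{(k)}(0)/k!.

f: a_k = 1, 3, 9, 27, 81, 243, 729, 2187, 6561, 19683, …
g: a_k = -3, -12, -48, -192, -768, -3072, -12288, -49152, -196608, -786432, …
f·g: L₀ = L_f ⊗_s L_g, ord ≤ 1·1.
h=∫₀ˣh₀: take L = L₀·Dx.
L = (-7 + 24·x)·Dx + (1 - 7·x + 12·x^2)·Dx^2  (order 2).
h: a_k = 0, -3, -21/2, -37, -525/4, -2343/5, -3367/2, -42591/7, -176925/8, -242461/3, …
ICs: h(0) = 0, h′(0) = -3.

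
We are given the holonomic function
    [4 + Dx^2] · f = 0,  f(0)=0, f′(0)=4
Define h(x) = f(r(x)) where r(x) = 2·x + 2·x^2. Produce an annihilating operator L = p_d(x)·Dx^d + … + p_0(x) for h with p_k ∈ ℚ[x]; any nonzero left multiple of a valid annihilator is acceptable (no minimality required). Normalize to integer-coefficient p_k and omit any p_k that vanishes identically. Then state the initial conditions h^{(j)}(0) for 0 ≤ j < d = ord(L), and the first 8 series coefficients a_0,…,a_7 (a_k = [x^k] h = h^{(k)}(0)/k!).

f: a_k = 0, 4, 0, -8/3, 0, 8/15, 0, -16/315, …
f∘r: x↦r, Dx↦Dx/r' in L_f ⇒ L₀.
L = (16 + 96·x + 192·x^2 + 128·x^3) - 2·Dx + (1 + 2·x)·Dx^2  (order 2).
h: a_k = 0, 8, 8, -64/3, -64, -704/15, 64, 51712/315, …
ICs: h(0) = 0, h′(0) = 8.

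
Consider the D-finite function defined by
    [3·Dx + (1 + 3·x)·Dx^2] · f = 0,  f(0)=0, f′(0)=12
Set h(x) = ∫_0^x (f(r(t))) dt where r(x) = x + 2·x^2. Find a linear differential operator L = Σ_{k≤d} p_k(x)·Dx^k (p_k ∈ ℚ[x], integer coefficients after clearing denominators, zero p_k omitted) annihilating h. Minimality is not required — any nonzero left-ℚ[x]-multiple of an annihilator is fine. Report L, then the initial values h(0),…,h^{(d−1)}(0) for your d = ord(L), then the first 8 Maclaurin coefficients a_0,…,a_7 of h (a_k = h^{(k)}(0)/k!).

f: a_k = 0, 12, -18, 36, -81, 972/5, -486, 8748/7, …
Substitute x→r, Dx→(1/r')Dx; clear ⇒ L₀.
Integrate: L := L₀·Dx.
L = (-1 + 12·x + 24·x^2)·Dx^2 + (1 + 7·x + 18·x^2 + 24·x^3)·Dx^3  (order 3).
h: a_k = 0, 0, 6, 2, -9, 63/5, -18/5, -198/7, …
ICs: h(0) = 0, h′(0) = 0, h′′(0) = 12.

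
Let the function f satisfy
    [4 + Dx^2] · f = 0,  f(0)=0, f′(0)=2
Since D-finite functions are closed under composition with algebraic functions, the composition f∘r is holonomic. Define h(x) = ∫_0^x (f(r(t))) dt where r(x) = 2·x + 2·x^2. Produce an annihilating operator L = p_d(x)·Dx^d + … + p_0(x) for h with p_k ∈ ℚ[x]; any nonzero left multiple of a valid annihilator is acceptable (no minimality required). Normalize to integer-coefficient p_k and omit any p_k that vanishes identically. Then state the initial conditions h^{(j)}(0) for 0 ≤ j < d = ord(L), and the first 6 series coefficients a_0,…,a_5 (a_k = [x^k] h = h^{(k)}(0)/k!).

L = (16 + 96·x + 192·x^2 + 128·x^3)·Dx - 2·Dx^2 + (1 + 2·x)·Dx^3  (order 3).
h: a_k = 0, 0, 2, 4/3, -8/3, -32/5, …
ICs: h(0) = 0, h′(0) = 0, h′′(0) = 4.

f: a_k = 0, 2, 0, -4/3, 0, 4/15, …
f∘r: x↦r, Dx↦Dx/r' in L_f ⇒ L₀.
h=∫h₀ ⇒ L = L₀·Dx.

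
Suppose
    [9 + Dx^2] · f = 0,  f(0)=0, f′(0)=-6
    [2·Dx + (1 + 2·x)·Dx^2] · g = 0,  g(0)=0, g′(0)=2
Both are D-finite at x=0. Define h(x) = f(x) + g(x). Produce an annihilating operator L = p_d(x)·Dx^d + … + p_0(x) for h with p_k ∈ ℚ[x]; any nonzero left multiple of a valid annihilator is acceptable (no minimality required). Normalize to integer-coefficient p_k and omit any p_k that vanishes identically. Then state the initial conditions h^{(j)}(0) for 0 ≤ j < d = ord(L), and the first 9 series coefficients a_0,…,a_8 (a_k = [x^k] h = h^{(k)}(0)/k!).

f: a_k = 0, -6, 0, 9, 0, -81/20, 0, 243/280, 0, …
g: a_k = 0, 2, -2, 8/3, -4, 32/5, -32/3, 128/7, -32, …
L₀ := lclm(L_f,L_g); ord L₀ ≤ 2+2.
L = (594 + 648·x + 648·x^2)·Dx + (153 + 630·x + 972·x^2 + 648·x^3)·Dx^2 + (66 + 72·x + 72·x^2)·Dx^3 + (17 + 70·x + 108·x^2 + 72·x^3)·Dx^4  (order 4).
h: a_k = 0, -4, -2, 35/3, -4, 47/20, -32/3, 5363/280, -32, …
ICs: h(0) = 0, h′(0) = -4, h′′(0) = -4, h′′′(0) = 70.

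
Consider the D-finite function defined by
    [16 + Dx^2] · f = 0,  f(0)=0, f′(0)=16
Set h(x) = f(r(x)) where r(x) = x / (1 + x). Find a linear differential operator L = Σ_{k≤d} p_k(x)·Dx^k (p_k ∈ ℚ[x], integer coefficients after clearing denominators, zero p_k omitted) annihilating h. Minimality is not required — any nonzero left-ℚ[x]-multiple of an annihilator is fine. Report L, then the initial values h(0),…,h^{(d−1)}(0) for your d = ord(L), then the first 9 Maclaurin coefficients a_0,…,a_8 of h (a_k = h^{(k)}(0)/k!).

L = 16 + (2 + 6·x + 6·x^2 + 2·x^3)·Dx + (1 + 4·x + 6·x^2 + 4·x^3 + x^4)·Dx^2  (order 2).
h: a_k = 0, 16, -16, -80/3, 112, -3088/15, 240, -39376/315, -10064/45, …
ICs: h(0) = 0, h′(0) = 16.

f: a_k = 0, 16, 0, -128/3, 0, 512/15, 0, -4096/315, 0, …
L₀ from L_f via x↦r, Dx↦r'^{-1}Dx.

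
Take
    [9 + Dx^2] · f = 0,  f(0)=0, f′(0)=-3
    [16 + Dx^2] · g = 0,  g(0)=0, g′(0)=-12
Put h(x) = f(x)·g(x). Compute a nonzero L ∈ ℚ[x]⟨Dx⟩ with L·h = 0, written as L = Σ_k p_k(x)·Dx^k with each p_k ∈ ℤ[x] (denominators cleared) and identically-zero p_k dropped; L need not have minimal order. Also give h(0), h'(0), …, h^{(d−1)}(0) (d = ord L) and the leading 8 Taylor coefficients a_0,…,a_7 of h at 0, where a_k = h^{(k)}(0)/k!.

f: a_k = 0, -3, 0, 9/2, 0, -81/40, 0, 243/560, …
g: a_k = 0, -12, 0, 32, 0, -128/5, 0, 1024/105, …
Product ⇒ symmetric product L₀, ord ≤ 4.
L = 49 + 50·Dx^2 + Dx^4  (order 4).
h: a_k = 0, 0, 36, 0, -150, 0, 2451/10, 0, …
ICs: h(0) = 0, h′(0) = 0, h′′(0) = 72, h′′′(0) = 0.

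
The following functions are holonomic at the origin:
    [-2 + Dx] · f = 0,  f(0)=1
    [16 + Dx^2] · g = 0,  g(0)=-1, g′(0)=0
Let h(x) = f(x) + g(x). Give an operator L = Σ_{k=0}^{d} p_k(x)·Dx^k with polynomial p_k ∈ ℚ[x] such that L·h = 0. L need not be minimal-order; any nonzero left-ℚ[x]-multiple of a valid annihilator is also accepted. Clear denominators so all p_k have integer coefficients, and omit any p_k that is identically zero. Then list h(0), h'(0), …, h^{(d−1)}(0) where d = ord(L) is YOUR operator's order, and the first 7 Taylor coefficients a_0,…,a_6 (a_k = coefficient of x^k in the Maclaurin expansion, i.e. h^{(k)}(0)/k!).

L = -32 + 16·Dx - 2·Dx^2 + Dx^3  (order 3).
h: a_k = 0, 2, 10, 4/3, -10, 4/15, 52/9, …
ICs: h(0) = 0, h′(0) = 2, h′′(0) = 20.

f: a_k = 1, 2, 2, 4/3, 2/3, 4/15, 4/45, …
g: a_k = -1, 0, 8, 0, -32/3, 0, 256/45, …
Weyl lclm of L_f,L_g ⇒ L₀ (ord ≤ 3).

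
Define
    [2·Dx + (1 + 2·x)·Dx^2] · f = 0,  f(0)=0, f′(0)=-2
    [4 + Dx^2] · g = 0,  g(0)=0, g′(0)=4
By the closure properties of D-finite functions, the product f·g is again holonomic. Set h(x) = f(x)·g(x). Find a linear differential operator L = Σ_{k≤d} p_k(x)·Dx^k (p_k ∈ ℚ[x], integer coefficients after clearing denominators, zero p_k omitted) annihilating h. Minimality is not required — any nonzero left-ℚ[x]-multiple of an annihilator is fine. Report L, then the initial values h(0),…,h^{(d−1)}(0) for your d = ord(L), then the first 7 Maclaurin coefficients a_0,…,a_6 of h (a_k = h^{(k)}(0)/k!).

f: a_k = 0, -2, 2, -8/3, 4, -32/5, 32/3, …
g: a_k = 0, 4, 0, -8/3, 0, 8/15, 0, …
f·g: L₀ = L_f ⊗_s L_g, ord ≤ 2·2.
L = (-48 + 192·x + 1216·x^2 + 2048·x^3 + 1024·x^4) + (32 + 320·x + 768·x^2 + 512·x^3)·Dx + (160·x + 672·x^2 + 1024·x^3 + 512·x^4)·Dx^2 + (8 + 80·x + 192·x^2 + 128·x^3)·Dx^3 + (3 + 28·x + 92·x^2 + 128·x^3 + 64·x^4)·Dx^4  (order 4).
h: a_k = 0, 0, -8, 8, -16/3, 32/3, -176/9, …
ICs: h(0) = 0, h′(0) = 0, h′′(0) = -16, h′′′(0) = 48.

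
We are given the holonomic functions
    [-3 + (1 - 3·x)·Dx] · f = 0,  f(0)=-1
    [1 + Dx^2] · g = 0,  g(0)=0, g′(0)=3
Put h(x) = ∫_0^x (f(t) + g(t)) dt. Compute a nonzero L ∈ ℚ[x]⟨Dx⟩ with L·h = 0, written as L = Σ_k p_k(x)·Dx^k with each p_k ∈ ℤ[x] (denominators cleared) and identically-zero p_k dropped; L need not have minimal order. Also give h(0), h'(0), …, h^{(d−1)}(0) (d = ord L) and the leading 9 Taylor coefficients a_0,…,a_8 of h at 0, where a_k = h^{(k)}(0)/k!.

L = (165 - 18·x + 27·x^2)·Dx + (-19 + 63·x - 27·x^2 + 27·x^3)·Dx^2 + (165 - 18·x + 27·x^2)·Dx^3 + (-19 + 63·x - 27·x^2 + 27·x^3)·Dx^4  (order 4).
h: a_k = 0, -1, 0, -3, -55/8, -81/5, -9719/240, -729/7, -3674161/13440, …
ICs: h(0) = 0, h′(0) = -1, h′′(0) = 0, h′′′(0) = -18.

f: a_k = -1, -3, -9, -27, -81, -243, -729, -2187, -6561, …
g: a_k = 0, 3, 0, -1/2, 0, 1/40, 0, -1/1680, 0, …
L₀ := lclm(L_f,L_g); ord L₀ ≤ 1+2.
∫: right-multiply L₀ by Dx.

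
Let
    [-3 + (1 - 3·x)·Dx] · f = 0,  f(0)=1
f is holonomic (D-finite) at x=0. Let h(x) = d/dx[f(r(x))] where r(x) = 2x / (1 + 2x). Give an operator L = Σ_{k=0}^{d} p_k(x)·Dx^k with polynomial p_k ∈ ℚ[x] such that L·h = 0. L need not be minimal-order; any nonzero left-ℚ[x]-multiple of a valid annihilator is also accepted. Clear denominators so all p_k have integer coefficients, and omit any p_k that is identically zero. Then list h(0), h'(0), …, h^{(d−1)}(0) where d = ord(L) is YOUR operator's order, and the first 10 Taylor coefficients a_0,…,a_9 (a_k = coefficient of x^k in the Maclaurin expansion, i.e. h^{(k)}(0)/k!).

L = 8 + (-1 + 4·x)·Dx  (order 1).
h: a_k = 6, 48, 288, 1536, 7680, 36864, 172032, 786432, 3538944, 15728640, …
ICs: h(0) = 6.

f: a_k = 1, 3, 9, 27, 81, 243, 729, 2187, 6561, 19683, …
Change of var in L_f (x↦r) gives L₀.
h=h₀': d/dx-closure on L₀ ⇒ L.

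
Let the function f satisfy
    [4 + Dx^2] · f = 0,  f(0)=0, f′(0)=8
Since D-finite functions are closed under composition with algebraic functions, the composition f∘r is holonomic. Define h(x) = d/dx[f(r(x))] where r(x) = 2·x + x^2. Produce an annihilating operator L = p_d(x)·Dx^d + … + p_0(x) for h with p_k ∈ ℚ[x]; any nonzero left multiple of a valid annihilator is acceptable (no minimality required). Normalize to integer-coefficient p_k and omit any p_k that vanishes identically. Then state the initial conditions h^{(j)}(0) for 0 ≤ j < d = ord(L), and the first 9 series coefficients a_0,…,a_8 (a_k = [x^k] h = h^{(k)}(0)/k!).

L = (19 + 64·x + 96·x^2 + 64·x^3 + 16·x^4) + (-3 - 3·x)·Dx + (1 + 2·x + x^2)·Dx^2  (order 2).
h: a_k = 16, 16, -128, -256, 32/3, 480, 22784/45, -1024/45, -155104/315, …
ICs: h(0) = 16, h′(0) = 16.

f: a_k = 0, 8, 0, -16/3, 0, 16/15, 0, -32/315, 0, …
L₀ from L_f via x↦r, Dx↦r'^{-1}Dx.
Derive L from L₀ (diff closure).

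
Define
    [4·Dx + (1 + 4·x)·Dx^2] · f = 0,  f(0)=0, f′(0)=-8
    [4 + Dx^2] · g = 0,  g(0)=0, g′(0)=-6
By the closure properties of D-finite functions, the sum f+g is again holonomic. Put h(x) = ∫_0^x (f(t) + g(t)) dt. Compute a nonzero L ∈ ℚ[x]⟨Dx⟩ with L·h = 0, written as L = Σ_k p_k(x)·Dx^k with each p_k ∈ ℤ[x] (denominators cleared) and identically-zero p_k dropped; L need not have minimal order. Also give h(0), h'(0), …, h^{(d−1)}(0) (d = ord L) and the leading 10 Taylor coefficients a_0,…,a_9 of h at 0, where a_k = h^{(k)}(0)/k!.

L = (400 + 128·x + 256·x^2)·Dx^2 + (36 + 176·x + 192·x^2 + 256·x^3)·Dx^3 + (100 + 32·x + 64·x^2)·Dx^4 + (9 + 44·x + 48·x^2 + 64·x^3)·Dx^5  (order 5).
h: a_k = 0, 0, -7, 16/3, -29/3, 128/5, -342/5, 4096/21, -8777/15, 16384/9, …
ICs: h(0) = 0, h′(0) = 0, h′′(0) = -14, h′′′(0) = 32, h′′′′(0) = -232.

f: a_k = 0, -8, 16, -128/3, 128, -2048/5, 4096/3, -32768/7, 16384, -524288/9, …
g: a_k = 0, -6, 0, 4, 0, -4/5, 0, 8/105, 0, -4/945, …
L₀ := lclm(L_f,L_g); ord L₀ ≤ 2+2.
∫: right-multiply L₀ by Dx.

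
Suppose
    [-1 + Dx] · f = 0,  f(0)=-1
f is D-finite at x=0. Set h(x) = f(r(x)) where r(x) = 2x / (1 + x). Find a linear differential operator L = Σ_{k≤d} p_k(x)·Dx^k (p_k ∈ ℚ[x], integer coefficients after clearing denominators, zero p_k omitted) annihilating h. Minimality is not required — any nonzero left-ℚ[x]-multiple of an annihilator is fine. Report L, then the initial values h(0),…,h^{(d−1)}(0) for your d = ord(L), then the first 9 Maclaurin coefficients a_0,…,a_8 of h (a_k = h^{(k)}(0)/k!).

L = -2 + (1 + 2·x + x^2)·Dx  (order 1).
h: a_k = -1, -2, 0, 2/3, -2/3, 2/5, -4/45, -10/63, 32/105, …
ICs: h(0) = -1.

f: a_k = -1, -1, -1/2, -1/6, -1/24, -1/120, -1/720, -1/5040, -1/40320, …
L₀ from L_f via x↦r, Dx↦r'^{-1}Dx.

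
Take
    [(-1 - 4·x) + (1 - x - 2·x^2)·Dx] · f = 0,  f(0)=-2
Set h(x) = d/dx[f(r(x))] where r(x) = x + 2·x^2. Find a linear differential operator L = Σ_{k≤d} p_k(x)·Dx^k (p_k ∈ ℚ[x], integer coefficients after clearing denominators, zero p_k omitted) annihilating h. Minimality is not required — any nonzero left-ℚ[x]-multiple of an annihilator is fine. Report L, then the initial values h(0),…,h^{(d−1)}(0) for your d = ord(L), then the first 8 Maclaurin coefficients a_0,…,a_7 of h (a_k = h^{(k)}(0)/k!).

L = (10 + 72·x + 240·x^2 + 544·x^3 + 1344·x^4 + 1920·x^5 + 1280·x^6) + (-1 - 7·x - 12·x^2 + 32·x^3 + 200·x^4 + 384·x^5 + 448·x^6 + 256·x^7)·Dx  (order 1).
h: a_k = -2, -20, -102, -424, -1690, -6684, -25102, -92752, …
ICs: h(0) = -2.

f: a_k = -2, -2, -6, -10, -22, -42, -86, -170, …
L₀ from L_f via x↦r, Dx↦r'^{-1}Dx.
h₀' ⇒ L via d/dx closure of L₀.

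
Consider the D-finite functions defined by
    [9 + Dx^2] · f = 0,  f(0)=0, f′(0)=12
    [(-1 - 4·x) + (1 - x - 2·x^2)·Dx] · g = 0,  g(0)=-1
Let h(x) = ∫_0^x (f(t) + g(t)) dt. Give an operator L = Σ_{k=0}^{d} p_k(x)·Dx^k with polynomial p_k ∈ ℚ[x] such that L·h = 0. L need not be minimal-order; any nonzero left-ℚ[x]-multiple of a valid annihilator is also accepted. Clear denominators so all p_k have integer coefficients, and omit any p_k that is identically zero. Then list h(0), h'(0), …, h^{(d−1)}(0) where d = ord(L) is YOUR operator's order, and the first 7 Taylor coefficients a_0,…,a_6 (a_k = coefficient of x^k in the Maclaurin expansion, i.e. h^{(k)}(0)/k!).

L = (-117 - 486·x - 135·x^2 - 360·x^3 - 540·x^4 - 432·x^5)·Dx + (45 - 63·x - 81·x^2 + 153·x^3 + 18·x^4 - 324·x^5 - 216·x^6)·Dx^2 + (-13 - 54·x - 15·x^2 - 40·x^3 - 60·x^4 - 48·x^5)·Dx^3 + (5 - 7·x - 9·x^2 + 17·x^3 + 2·x^4 - 36·x^5 - 24·x^6)·Dx^4  (order 4).
h: a_k = 0, -1, 11/2, -1, -23/4, -11/5, -43/20, …
ICs: h(0) = 0, h′(0) = -1, h′′(0) = 11, h′′′(0) = -6.

f: a_k = 0, 12, 0, -18, 0, 81/10, 0, …
g: a_k = -1, -1, -3, -5, -11, -21, -43, …
L₀ := lclm(L_f,L_g); ord L₀ ≤ 2+1.
h=∫h₀ ⇒ L = L₀·Dx.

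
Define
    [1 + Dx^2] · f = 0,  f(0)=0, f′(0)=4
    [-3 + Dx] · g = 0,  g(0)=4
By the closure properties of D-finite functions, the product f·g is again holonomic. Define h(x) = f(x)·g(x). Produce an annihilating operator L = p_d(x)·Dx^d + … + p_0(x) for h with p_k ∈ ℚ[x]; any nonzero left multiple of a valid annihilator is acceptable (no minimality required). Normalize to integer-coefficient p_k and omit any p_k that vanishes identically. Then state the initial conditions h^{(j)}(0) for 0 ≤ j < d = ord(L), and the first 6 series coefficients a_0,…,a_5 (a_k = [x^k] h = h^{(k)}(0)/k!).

L = 10 - 6·Dx + Dx^2  (order 2).
h: a_k = 0, 16, 48, 208/3, 64, 632/15, …
ICs: h(0) = 0, h′(0) = 16.

f: a_k = 0, 4, 0, -2/3, 0, 1/30, …
g: a_k = 4, 12, 18, 18, 27/2, 81/10, …
Product ⇒ symmetric product L₀, ord ≤ 2.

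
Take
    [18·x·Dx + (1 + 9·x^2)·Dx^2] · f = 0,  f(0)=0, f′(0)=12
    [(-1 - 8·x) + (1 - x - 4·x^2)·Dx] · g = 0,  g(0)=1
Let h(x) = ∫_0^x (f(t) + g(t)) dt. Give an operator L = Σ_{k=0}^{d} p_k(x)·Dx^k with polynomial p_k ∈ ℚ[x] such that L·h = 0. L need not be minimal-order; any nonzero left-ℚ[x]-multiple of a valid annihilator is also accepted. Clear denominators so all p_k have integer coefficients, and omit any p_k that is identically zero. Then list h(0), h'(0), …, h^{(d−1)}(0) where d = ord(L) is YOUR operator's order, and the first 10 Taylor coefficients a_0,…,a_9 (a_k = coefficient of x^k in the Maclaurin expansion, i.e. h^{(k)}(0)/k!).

f: a_k = 0, 12, 0, -36, 0, 972/5, 0, -8748/7, 0, 8748, …
g: a_k = 1, 1, 5, 9, 29, 65, 181, 441, 1165, 2929, …
L₀ := lclm(L_f,L_g); ord L₀ ≤ 2+1.
∫: right-multiply L₀ by Dx.
L = (90 - 360·x - 6462·x^2 - 14688·x^3 - 63936·x^4 - 31104·x^6)·Dx^2 + (-36 - 294·x - 324·x^2 - 3198·x^3 - 13680·x^4 - 46080·x^5 - 3888·x^6 - 31104·x^7)·Dx^3 + (5 + 16·x + 160·x^2 - 96·x^3 + 555·x^4 - 2304·x^5 - 4896·x^6 - 1296·x^7 - 5184·x^8)·Dx^4  (order 4).
h: a_k = 0, 1, 13/2, 5/3, -27/4, 29/5, 1297/30, 181/7, -5661/56, 1165/9, …
ICs: h(0) = 0, h′(0) = 1, h′′(0) = 13, h′′′(0) = 10.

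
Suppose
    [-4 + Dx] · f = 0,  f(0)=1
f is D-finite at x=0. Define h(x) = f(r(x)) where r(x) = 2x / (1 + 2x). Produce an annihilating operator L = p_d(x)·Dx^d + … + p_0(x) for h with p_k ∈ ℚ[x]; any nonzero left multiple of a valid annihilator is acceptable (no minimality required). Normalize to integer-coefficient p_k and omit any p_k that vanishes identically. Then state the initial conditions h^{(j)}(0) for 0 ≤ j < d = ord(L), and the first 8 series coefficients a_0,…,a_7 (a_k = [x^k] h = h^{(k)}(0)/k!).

L = -8 + (1 + 4·x + 4·x^2)·Dx  (order 1).
h: a_k = 1, 8, 16, -32/3, -64/3, 896/15, -2816/45, -8704/315, …
ICs: h(0) = 1.

f: a_k = 1, 4, 8, 32/3, 32/3, 128/15, 256/45, 1024/315, …
Substitute x→r, Dx→(1/r')Dx; clear ⇒ L₀.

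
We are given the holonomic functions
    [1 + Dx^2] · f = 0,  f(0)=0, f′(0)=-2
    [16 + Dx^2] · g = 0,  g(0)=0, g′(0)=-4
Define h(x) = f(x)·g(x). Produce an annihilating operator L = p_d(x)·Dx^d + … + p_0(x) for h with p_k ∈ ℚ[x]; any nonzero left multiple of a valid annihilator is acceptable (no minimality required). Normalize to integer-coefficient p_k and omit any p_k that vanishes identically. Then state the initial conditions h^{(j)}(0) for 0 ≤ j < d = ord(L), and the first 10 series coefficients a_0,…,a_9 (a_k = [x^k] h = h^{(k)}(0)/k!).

L = 225 + 34·Dx^2 + Dx^4  (order 4).
h: a_k = 0, 0, 8, 0, -68/3, 0, 931/45, 0, -6001/630, 0, …
ICs: h(0) = 0, h′(0) = 0, h′′(0) = 16, h′′′(0) = 0.

f: a_k = 0, -2, 0, 1/3, 0, -1/60, 0, 1/2520, 0, -1/181440, …
g: a_k = 0, -4, 0, 32/3, 0, -128/15, 0, 1024/315, 0, -2048/2835, …
Product ⇒ symmetric product L₀, ord ≤ 4.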